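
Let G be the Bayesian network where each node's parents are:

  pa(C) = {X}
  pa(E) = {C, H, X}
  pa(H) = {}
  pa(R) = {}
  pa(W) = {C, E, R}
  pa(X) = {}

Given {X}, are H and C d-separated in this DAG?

Yes — H and C are d-separated given {X}.

We examine all 3 paths between H and C:
  1. H → E ← X → C — E:collider[blocks]; X:fork[blocks] ⇒ blocked
  2. H → E → W ← C — E:chain[open]; W:collider[blocks] ⇒ blocked
  3. H → E ← C — E:collider[blocks] ⇒ blocked
Every path is blocked, so H and C are d-separated given {X}.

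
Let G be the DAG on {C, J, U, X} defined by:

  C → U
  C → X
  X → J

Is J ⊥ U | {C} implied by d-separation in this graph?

Only one path connects J and U:
Path 1: J ← X ← C → U
  C is a fork here and C is conditioned on, so the path is blocked at C.
Since every path is blocked, d-separation holds.

Yes — J and U are d-separated given {C}.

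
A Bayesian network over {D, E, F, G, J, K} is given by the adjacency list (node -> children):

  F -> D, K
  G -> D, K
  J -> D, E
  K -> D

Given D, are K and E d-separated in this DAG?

No — K and E are not d-separated given {D}.

Enumerating the 3 paths from K to E and testing each for blocking by {D}:
Path 1: K → D ← J → E
  D is a collider and D is conditioned on, which opens it; J is a fork and J is not conditioned on — no node blocks this path, so it is active.
Path 2: K ← G → D ← J → E
  G is a fork and G is not conditioned on; D is a collider and D is conditioned on, which opens it; J is a fork and J is not conditioned on — no node blocks this path, so it is active.
Path 3: K ← F → D ← J → E
  F is a fork and F is not conditioned on; D is a collider and D is conditioned on, which opens it; J is a fork and J is not conditioned on — no node blocks this path, so it is active.
At least one path is unblocked, so d-separation fails.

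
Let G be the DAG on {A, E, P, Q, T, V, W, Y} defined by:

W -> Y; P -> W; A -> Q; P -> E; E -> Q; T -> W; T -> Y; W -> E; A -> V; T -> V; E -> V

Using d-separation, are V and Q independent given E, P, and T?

There are 6 undirected paths between V and Q; checking each against the conditioning set {E, P, T}:
Path 1: V ← T → W → E → Q
  T is a fork here and T is conditioned on, so the path is blocked at T.
Path 2: V ← T → W ← P → E → Q
  T is a fork here and T is conditioned on, so the path is blocked at T.
Path 3: V ← T → Y ← W → E → Q
  T is a fork here and T is conditioned on, so the path is blocked at T.
Path 4: V ← T → Y ← W ← P → E → Q
  T is a fork here and T is conditioned on, so the path is blocked at T.
Path 5: V ← E → Q
  E is a fork here and E is conditioned on, so the path is blocked at E.
Path 6: V ← A → Q
  A is a fork and A is not conditioned on — no node blocks this path, so it is active.
Because an active path exists, V and Q are not d-separated.

No — V and Q are not d-separated given {E, P, T}.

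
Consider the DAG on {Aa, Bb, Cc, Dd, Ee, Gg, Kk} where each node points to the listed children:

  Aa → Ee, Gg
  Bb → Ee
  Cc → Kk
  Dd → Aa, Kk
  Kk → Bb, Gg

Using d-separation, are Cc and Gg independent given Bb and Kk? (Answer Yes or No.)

There are 3 undirected paths between Cc and Gg; checking each against the conditioning set {Bb, Kk}:
  1. Cc → Kk → Bb → Ee ← Aa → Gg — Kk:chain[blocks]; Bb:chain[blocks]; Ee:collider[blocks]; Aa:fork[open] ⇒ blocked
  2. Cc → Kk ← Dd → Aa → Gg — Kk:collider[open]; Dd:fork[open]; Aa:chain[open] ⇒ active
  3. Cc → Kk → Gg — Kk:chain[blocks] ⇒ blocked
Because an active path exists, Cc and Gg are not d-separated.

No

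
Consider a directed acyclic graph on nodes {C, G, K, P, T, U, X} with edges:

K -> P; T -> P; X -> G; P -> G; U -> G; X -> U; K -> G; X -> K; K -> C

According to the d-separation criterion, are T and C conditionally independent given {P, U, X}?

No — T and C are not d-separated given {P, U, X}.

Enumerating the 4 paths from T to C and testing each for blocking by {P, U, X}:
Path 1: T → P → G ← K → C
  P is a chain here and P is conditioned on, so the path is blocked at P.
Path 2: T → P → G ← X → K → C
  P is a chain here and P is conditioned on, so the path is blocked at P.
Path 3: T → P → G ← U ← X → K → C
  P is a chain here and P is conditioned on, so the path is blocked at P.
Path 4: T → P ← K → C
  P is a collider and P is conditioned on, which opens it; K is a fork and K is not conditioned on — no node blocks this path, so it is active.
Since the path T → P ← K → C is active, T and C are not d-separated given {P, U, X}.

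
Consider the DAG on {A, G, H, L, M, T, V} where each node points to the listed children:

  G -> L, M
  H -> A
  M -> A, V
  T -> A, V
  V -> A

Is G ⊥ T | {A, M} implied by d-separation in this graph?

There are 4 undirected paths between G and T; checking each against the conditioning set {A, M}:
  1. G → M → V → A ← T — M:chain[blocks]; V:chain[open]; A:collider[open] ⇒ blocked
  2. G → M → V ← T — M:chain[blocks]; V:collider[open] ⇒ blocked
  3. G → M → A ← V ← T — M:chain[blocks]; A:collider[open]; V:chain[open] ⇒ blocked
  4. G → M → A ← T — M:chain[blocks]; A:collider[open] ⇒ blocked
Since every path is blocked, d-separation holds.

Yes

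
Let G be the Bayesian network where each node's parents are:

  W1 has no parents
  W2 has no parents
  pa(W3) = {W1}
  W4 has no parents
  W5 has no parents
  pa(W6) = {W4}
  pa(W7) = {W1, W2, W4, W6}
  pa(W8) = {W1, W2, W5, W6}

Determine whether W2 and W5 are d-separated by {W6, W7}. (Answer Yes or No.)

4 paths connect W2 and W5; each must be blocked for d-separation to hold:
Path 1: W2 → W7 ← W1 → W8 ← W5
  W8 is a collider here and neither W8 nor any of its descendants is conditioned on, so the collider stays closed — the path is blocked at W8.
Path 2: W2 → W7 ← W6 → W8 ← W5
  W6 is a fork here and W6 is conditioned on, so the path is blocked at W6.
Path 3: W2 → W7 ← W4 → W6 → W8 ← W5
  W6 is a chain here and W6 is conditioned on, so the path is blocked at W6.
Path 4: W2 → W8 ← W5
  W8 is a collider here and neither W8 nor any of its descendants is conditioned on, so the collider stays closed — the path is blocked at W8.
Since every path is blocked, d-separation holds.

Yes — W2 and W5 are d-separated given {W6, W7}.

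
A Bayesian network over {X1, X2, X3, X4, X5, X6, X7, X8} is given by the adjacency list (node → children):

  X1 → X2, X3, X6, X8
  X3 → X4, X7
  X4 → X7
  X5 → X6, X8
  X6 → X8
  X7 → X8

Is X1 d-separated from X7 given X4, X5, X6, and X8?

5 paths connect X1 and X7; each must be blocked for d-separation to hold:
Path 1: X1 → X3 → X7
  X3 is a chain and X3 is not conditioned on — no node blocks this path, so it is active.
Path 2: X1 → X3 → X4 → X7
  X4 is a chain here and X4 is conditioned on, so the path is blocked at X4.
Path 3: X1 → X6 → X8 ← X7
  X6 is a chain here and X6 is conditioned on, so the path is blocked at X6.
Path 4: X1 → X6 ← X5 → X8 ← X7
  X5 is a fork here and X5 is conditioned on, so the path is blocked at X5.
Path 5: X1 → X8 ← X7
  X8 is a collider and X8 is conditioned on, which opens it — no node blocks this path, so it is active.
Since the path X1 → X3 → X7 is active, X1 and X7 are not d-separated given {X4, X5, X6, X8}.

No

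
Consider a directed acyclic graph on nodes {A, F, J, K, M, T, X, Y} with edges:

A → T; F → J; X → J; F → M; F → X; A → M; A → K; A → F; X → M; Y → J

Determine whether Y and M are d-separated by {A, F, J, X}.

Yes — Y and M are d-separated given {A, F, J, X}.

We examine all 6 paths between Y and M:
Path 1: Y → J ← X ← F ← A → M
  X is a chain here and X is conditioned on, so the path is blocked at X.
Path 2: Y → J ← X ← F → M
  X is a chain here and X is conditioned on, so the path is blocked at X.
Path 3: Y → J ← X → M
  X is a fork here and X is conditioned on, so the path is blocked at X.
Path 4: Y → J ← F → X → M
  F is a fork here and F is conditioned on, so the path is blocked at F.
Path 5: Y → J ← F ← A → M
  F is a chain here and F is conditioned on, so the path is blocked at F.
Path 6: Y → J ← F → M
  F is a fork here and F is conditioned on, so the path is blocked at F.
Every path is blocked, so Y and M are d-separated given {A, F, J, X}.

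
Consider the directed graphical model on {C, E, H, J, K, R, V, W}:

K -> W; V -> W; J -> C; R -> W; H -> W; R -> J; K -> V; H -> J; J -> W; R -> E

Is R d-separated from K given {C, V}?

We examine all 6 paths between R and K:
  1. R → J ← H → W ← V ← K — J:collider[open]; H:fork[open]; W:collider[blocks]; V:chain[blocks] ⇒ blocked
  2. R → J ← H → W ← K — J:collider[open]; H:fork[open]; W:collider[blocks] ⇒ blocked
  3. R → J → W ← V ← K — J:chain[open]; W:collider[blocks]; V:chain[blocks] ⇒ blocked
  4. R → J → W ← K — J:chain[open]; W:collider[blocks] ⇒ blocked
  5. R → W ← V ← K — W:collider[blocks]; V:chain[blocks] ⇒ blocked
  6. R → W ← K — W:collider[blocks] ⇒ blocked
Every path is blocked, so R and K are d-separated given {C, V}.

Yes — R and K are d-separated given {C, V}.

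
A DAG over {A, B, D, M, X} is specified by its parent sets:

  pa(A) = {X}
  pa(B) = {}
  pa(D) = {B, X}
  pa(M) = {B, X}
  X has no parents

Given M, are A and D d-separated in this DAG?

No — A and D are not d-separated given {M}.

Enumerating the 2 paths from A to D and testing each for blocking by {M}:
Path 1: A ← X → D
  X is a fork and X is not conditioned on — no node blocks this path, so it is active.
Path 2: A ← X → M ← B → D
  X is a fork and X is not conditioned on; M is a collider and M is conditioned on, which opens it; B is a fork and B is not conditioned on — no node blocks this path, so it is active.
At least one path is unblocked, so d-separation fails.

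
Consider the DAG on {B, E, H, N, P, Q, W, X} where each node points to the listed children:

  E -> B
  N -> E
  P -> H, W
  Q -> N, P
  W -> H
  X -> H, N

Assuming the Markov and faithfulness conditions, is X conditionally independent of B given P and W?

No

3 paths connect X and B; each must be blocked for d-separation to hold:
Path 1: X → N → E → B
  N is a chain and N is not conditioned on; E is a chain and E is not conditioned on — no node blocks this path, so it is active.
Path 2: X → H ← P ← Q → N → E → B
  H is a collider here and neither H nor any of its descendants is conditioned on, so the collider stays closed — the path is blocked at H.
Path 3: X → H ← W ← P ← Q → N → E → B
  H is a collider here and neither H nor any of its descendants is conditioned on, so the collider stays closed — the path is blocked at H.
Since the path X → N → E → B is active, X and B are not d-separated given {P, W}.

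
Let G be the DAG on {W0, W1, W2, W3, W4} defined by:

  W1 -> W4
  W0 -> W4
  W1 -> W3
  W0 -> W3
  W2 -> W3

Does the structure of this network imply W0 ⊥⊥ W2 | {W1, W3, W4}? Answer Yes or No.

We examine all 2 paths between W0 and W2:
Path 1: W0 → W3 ← W2
  W3 is a collider and W3 is conditioned on, which opens it — no node blocks this path, so it is active.
Path 2: W0 → W4 ← W1 → W3 ← W2
  W1 is a fork here and W1 is conditioned on, so the path is blocked at W1.
Since the path W0 → W3 ← W2 is active, W0 and W2 are not d-separated given {W1, W3, W4}.

No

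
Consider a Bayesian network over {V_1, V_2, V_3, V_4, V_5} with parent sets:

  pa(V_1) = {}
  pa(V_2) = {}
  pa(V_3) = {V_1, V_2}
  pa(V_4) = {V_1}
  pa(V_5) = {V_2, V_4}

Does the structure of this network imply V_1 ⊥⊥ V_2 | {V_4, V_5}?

Yes

We examine all 2 paths between V_1 and V_2:
  1. V_1 → V_3 ← V_2 — V_3:collider[blocks] ⇒ blocked
  2. V_1 → V_4 → V_5 ← V_2 — V_4:chain[blocks]; V_5:collider[open] ⇒ blocked
Since every path is blocked, d-separation holds.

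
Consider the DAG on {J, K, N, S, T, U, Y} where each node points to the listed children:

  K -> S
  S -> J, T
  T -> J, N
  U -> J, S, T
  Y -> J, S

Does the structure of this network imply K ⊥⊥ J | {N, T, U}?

There are 6 undirected paths between K and J; checking each against the conditioning set {N, T, U}:
Path 1: K → S → J
  S is a chain and S is not conditioned on — no node blocks this path, so it is active.
Path 2: K → S → T → J
  T is a chain here and T is conditioned on, so the path is blocked at T.
Path 3: K → S → T ← U → J
  U is a fork here and U is conditioned on, so the path is blocked at U.
Path 4: K → S ← U → J
  U is a fork here and U is conditioned on, so the path is blocked at U.
Path 5: K → S ← U → T → J
  U is a fork here and U is conditioned on, so the path is blocked at U.
Path 6: K → S ← Y → J
  S is a collider and its descendant N is conditioned on, which opens it; Y is a fork and Y is not conditioned on — no node blocks this path, so it is active.
Because an active path exists, K and J are not d-separated.

No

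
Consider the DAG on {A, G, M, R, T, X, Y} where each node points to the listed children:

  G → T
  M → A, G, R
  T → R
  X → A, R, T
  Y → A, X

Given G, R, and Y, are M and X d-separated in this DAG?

No

6 paths connect M and X; each must be blocked for d-separation to hold:
  1. M → G → T → R ← X — G:chain[blocks]; T:chain[open]; R:collider[open] ⇒ blocked
  2. M → G → T ← X — G:chain[blocks]; T:collider[open] ⇒ blocked
  3. M → A ← Y → X — A:collider[blocks]; Y:fork[blocks] ⇒ blocked
  4. M → A ← X — A:collider[blocks] ⇒ blocked
  5. M → R ← T ← X — R:collider[open]; T:chain[open] ⇒ active
  6. M → R ← X — R:collider[open] ⇒ active
Because an active path exists, M and X are not d-separated.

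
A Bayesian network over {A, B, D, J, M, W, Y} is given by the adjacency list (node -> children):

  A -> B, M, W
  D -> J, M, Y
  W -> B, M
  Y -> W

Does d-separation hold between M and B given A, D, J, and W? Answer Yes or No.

6 paths connect M and B; each must be blocked for d-separation to hold:
Path 1: M ← D → Y → W → B
  D is a fork here and D is conditioned on, so the path is blocked at D.
Path 2: M ← D → Y → W ← A → B
  D is a fork here and D is conditioned on, so the path is blocked at D.
Path 3: M ← W → B
  W is a fork here and W is conditioned on, so the path is blocked at W.
Path 4: M ← W ← A → B
  W is a chain here and W is conditioned on, so the path is blocked at W.
Path 5: M ← A → B
  A is a fork here and A is conditioned on, so the path is blocked at A.
Path 6: M ← A → W → B
  A is a fork here and A is conditioned on, so the path is blocked at A.
Every path is blocked, so M and B are d-separated given {A, D, J, W}.

Yes — M and B are d-separated given {A, D, J, W}.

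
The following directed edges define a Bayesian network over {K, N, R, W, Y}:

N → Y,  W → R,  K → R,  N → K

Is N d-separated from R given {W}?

No

There is one path between N and R:
  1. N → K → R — K:chain[open] ⇒ active
Because an active path exists, N and R are not d-separated.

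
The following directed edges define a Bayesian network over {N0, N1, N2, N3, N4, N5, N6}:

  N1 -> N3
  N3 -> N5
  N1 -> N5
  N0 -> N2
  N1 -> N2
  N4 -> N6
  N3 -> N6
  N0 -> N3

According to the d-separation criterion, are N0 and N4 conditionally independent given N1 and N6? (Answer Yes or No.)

No

3 paths connect N0 and N4; each must be blocked for d-separation to hold:
Path 1: N0 → N3 → N6 ← N4
  N3 is a chain and N3 is not conditioned on; N6 is a collider and N6 is conditioned on, which opens it — no node blocks this path, so it is active.
Path 2: N0 → N2 ← N1 → N5 ← N3 → N6 ← N4
  N2 is a collider here and neither N2 nor any of its descendants is conditioned on, so the collider stays closed — the path is blocked at N2.
Path 3: N0 → N2 ← N1 → N3 → N6 ← N4
  N2 is a collider here and neither N2 nor any of its descendants is conditioned on, so the collider stays closed — the path is blocked at N2.
Since the path N0 → N3 → N6 ← N4 is active, N0 and N4 are not d-separated given {N1, N6}.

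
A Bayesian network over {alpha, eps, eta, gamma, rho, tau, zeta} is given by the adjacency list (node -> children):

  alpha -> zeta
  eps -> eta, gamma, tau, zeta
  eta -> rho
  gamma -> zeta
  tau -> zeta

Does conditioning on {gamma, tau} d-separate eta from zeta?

No — eta and zeta are not d-separated given {gamma, tau}.

We examine all 3 paths between eta and zeta:
Path 1: eta ← eps → zeta
  eps is a fork and eps is not conditioned on — no node blocks this path, so it is active.
Path 2: eta ← eps → tau → zeta
  tau is a chain here and tau is conditioned on, so the path is blocked at tau.
Path 3: eta ← eps → gamma → zeta
  gamma is a chain here and gamma is conditioned on, so the path is blocked at gamma.
At least one path is unblocked, so d-separation fails.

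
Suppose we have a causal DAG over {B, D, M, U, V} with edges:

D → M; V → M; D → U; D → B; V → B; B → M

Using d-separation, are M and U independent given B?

No

3 paths connect M and U; each must be blocked for d-separation to hold:
  1. M ← V → B ← D → U — V:fork[open]; B:collider[open]; D:fork[open] ⇒ active
  2. M ← D → U — D:fork[open] ⇒ active
  3. M ← B ← D → U — B:chain[blocks]; D:fork[open] ⇒ blocked
Since the path M ← V → B ← D → U is active, M and U are not d-separated given {B}.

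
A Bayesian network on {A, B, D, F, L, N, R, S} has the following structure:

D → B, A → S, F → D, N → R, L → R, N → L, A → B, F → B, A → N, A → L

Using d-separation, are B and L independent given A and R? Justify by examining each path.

Yes — B and L are d-separated given {A, R}.

Enumerating the 3 paths from B to L and testing each for blocking by {A, R}:
  1. B ← A → L — A:fork[blocks] ⇒ blocked
  2. B ← A → N → L — A:fork[blocks]; N:chain[open] ⇒ blocked
  3. B ← A → N → R ← L — A:fork[blocks]; N:chain[open]; R:collider[open] ⇒ blocked
Since every path is blocked, d-separation holds.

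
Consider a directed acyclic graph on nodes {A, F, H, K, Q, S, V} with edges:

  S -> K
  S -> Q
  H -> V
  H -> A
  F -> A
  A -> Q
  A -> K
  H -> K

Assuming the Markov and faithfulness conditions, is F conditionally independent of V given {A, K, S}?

No

3 paths connect F and V; each must be blocked for d-separation to hold:
Path 1: F → A → K ← H → V
  A is a chain here and A is conditioned on, so the path is blocked at A.
Path 2: F → A → Q ← S → K ← H → V
  A is a chain here and A is conditioned on, so the path is blocked at A.
Path 3: F → A ← H → V
  A is a collider and A is conditioned on, which opens it; H is a fork and H is not conditioned on — no node blocks this path, so it is active.
At least one path is unblocked, so d-separation fails.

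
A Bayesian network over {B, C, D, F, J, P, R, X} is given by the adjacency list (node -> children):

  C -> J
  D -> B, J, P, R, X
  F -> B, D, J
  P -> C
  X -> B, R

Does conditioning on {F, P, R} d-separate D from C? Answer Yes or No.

We examine all 6 paths between D and C:
Path 1: D → P → C
  P is a chain here and P is conditioned on, so the path is blocked at P.
Path 2: D → J ← C
  J is a collider here and neither J nor any of its descendants is conditioned on, so the collider stays closed — the path is blocked at J.
Path 3: D → B ← F → J ← C
  B is a collider here and neither B nor any of its descendants is conditioned on, so the collider stays closed — the path is blocked at B.
Path 4: D ← F → J ← C
  F is a fork here and F is conditioned on, so the path is blocked at F.
Path 5: D → R ← X → B ← F → J ← C
  B is a collider here and neither B nor any of its descendants is conditioned on, so the collider stays closed — the path is blocked at B.
Path 6: D → X → B ← F → J ← C
  B is a collider here and neither B nor any of its descendants is conditioned on, so the collider stays closed — the path is blocked at B.
Every path is blocked, so D and C are d-separated given {F, P, R}.

Yes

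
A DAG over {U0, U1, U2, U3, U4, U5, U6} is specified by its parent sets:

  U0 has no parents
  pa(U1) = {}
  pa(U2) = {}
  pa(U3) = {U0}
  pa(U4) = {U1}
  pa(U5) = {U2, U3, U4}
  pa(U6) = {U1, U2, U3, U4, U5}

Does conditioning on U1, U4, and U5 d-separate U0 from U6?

5 paths connect U0 and U6; each must be blocked for d-separation to hold:
Path 1: U0 → U3 → U6
  U3 is a chain and U3 is not conditioned on — no node blocks this path, so it is active.
Path 2: U0 → U3 → U5 ← U4 ← U1 → U6
  U4 is a chain here and U4 is conditioned on, so the path is blocked at U4.
Path 3: U0 → U3 → U5 ← U4 → U6
  U4 is a fork here and U4 is conditioned on, so the path is blocked at U4.
Path 4: U0 → U3 → U5 ← U2 → U6
  U3 is a chain and U3 is not conditioned on; U5 is a collider and U5 is conditioned on, which opens it; U2 is a fork and U2 is not conditioned on — no node blocks this path, so it is active.
Path 5: U0 → U3 → U5 → U6
  U5 is a chain here and U5 is conditioned on, so the path is blocked at U5.
Since the path U0 → U3 → U6 is active, U0 and U6 are not d-separated given {U1, U4, U5}.

No — U0 and U6 are not d-separated given {U1, U4, U5}.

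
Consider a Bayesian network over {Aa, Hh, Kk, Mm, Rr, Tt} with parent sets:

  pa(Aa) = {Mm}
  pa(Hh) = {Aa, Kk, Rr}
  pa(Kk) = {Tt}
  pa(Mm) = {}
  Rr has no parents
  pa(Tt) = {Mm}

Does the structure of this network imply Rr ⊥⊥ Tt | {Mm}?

There are 2 undirected paths between Rr and Tt; checking each against the conditioning set {Mm}:
Path 1: Rr → Hh ← Kk ← Tt
  Hh is a collider here and neither Hh nor any of its descendants is conditioned on, so the collider stays closed — the path is blocked at Hh.
Path 2: Rr → Hh ← Aa ← Mm → Tt
  Hh is a collider here and neither Hh nor any of its descendants is conditioned on, so the collider stays closed — the path is blocked at Hh.
Since every path is blocked, d-separation holds.

Yes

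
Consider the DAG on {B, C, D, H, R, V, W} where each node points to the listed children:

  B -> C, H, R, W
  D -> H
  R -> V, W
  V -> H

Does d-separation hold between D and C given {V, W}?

Enumerating the 3 paths from D to C and testing each for blocking by {V, W}:
Path 1: D → H ← V ← R ← B → C
  H is a collider here and neither H nor any of its descendants is conditioned on, so the collider stays closed — the path is blocked at H.
Path 2: D → H ← V ← R → W ← B → C
  H is a collider here and neither H nor any of its descendants is conditioned on, so the collider stays closed — the path is blocked at H.
Path 3: D → H ← B → C
  H is a collider here and neither H nor any of its descendants is conditioned on, so the collider stays closed — the path is blocked at H.
Every path is blocked, so D and C are d-separated given {V, W}.

Yes — D and C are d-separated given {V, W}.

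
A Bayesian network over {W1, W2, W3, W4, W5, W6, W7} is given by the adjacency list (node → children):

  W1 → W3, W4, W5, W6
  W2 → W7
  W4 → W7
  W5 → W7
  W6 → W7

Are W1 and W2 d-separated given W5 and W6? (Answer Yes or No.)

Yes — W1 and W2 are d-separated given {W5, W6}.

Enumerating the 3 paths from W1 to W2 and testing each for blocking by {W5, W6}:
Path 1: W1 → W5 → W7 ← W2
  W5 is a chain here and W5 is conditioned on, so the path is blocked at W5.
Path 2: W1 → W4 → W7 ← W2
  W7 is a collider here and neither W7 nor any of its descendants is conditioned on, so the collider stays closed — the path is blocked at W7.
Path 3: W1 → W6 → W7 ← W2
  W6 is a chain here and W6 is conditioned on, so the path is blocked at W6.
Since every path is blocked, d-separation holds.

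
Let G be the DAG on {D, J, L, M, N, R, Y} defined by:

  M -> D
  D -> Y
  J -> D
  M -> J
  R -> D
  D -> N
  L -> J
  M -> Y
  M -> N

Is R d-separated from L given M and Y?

No

Enumerating the 4 paths from R to L and testing each for blocking by {M, Y}:
Path 1: R → D ← M → J ← L
  M is a fork here and M is conditioned on, so the path is blocked at M.
Path 2: R → D → N ← M → J ← L
  N is a collider here and neither N nor any of its descendants is conditioned on, so the collider stays closed — the path is blocked at N.
Path 3: R → D → Y ← M → J ← L
  M is a fork here and M is conditioned on, so the path is blocked at M.
Path 4: R → D ← J ← L
  D is a collider and its descendant Y is conditioned on, which opens it; J is a chain and J is not conditioned on — no node blocks this path, so it is active.
At least one path is unblocked, so d-separation fails.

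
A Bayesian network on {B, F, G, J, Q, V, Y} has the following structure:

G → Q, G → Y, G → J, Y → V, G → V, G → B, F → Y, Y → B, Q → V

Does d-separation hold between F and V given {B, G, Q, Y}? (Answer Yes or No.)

Yes — F and V are d-separated given {B, G, Q, Y}.

Enumerating the 5 paths from F to V and testing each for blocking by {B, G, Q, Y}:
Path 1: F → Y ← G → Q → V
  G is a fork here and G is conditioned on, so the path is blocked at G.
Path 2: F → Y ← G → V
  G is a fork here and G is conditioned on, so the path is blocked at G.
Path 3: F → Y → V
  Y is a chain here and Y is conditioned on, so the path is blocked at Y.
Path 4: F → Y → B ← G → Q → V
  Y is a chain here and Y is conditioned on, so the path is blocked at Y.
Path 5: F → Y → B ← G → V
  Y is a chain here and Y is conditioned on, so the path is blocked at Y.
All paths are blocked; F ⊥ V | {B, G, Q, Y} holds.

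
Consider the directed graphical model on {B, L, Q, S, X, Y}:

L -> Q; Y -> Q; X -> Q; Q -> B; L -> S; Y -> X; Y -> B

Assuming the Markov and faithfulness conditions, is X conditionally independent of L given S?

Yes

We examine all 3 paths between X and L:
  1. X ← Y → B ← Q ← L — Y:fork[open]; B:collider[blocks]; Q:chain[open] ⇒ blocked
  2. X ← Y → Q ← L — Y:fork[open]; Q:collider[blocks] ⇒ blocked
  3. X → Q ← L — Q:collider[blocks] ⇒ blocked
Since every path is blocked, d-separation holds.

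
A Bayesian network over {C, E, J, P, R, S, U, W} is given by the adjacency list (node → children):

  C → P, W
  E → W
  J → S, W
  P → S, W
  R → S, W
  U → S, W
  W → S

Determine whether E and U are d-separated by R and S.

We examine all 6 paths between E and U:
Path 1: E → W ← U
  W is a collider and its descendant S is conditioned on, which opens it — no node blocks this path, so it is active.
Path 2: E → W ← P → S ← U
  W is a collider and its descendant S is conditioned on, which opens it; P is a fork and P is not conditioned on; S is a collider and S is conditioned on, which opens it — no node blocks this path, so it is active.
Path 3: E → W ← R → S ← U
  R is a fork here and R is conditioned on, so the path is blocked at R.
Path 4: E → W ← J → S ← U
  W is a collider and its descendant S is conditioned on, which opens it; J is a fork and J is not conditioned on; S is a collider and S is conditioned on, which opens it — no node blocks this path, so it is active.
Path 5: E → W → S ← U
  W is a chain and W is not conditioned on; S is a collider and S is conditioned on, which opens it — no node blocks this path, so it is active.
Path 6: E → W ← C → P → S ← U
  W is a collider and its descendant S is conditioned on, which opens it; C is a fork and C is not conditioned on; P is a chain and P is not conditioned on; S is a collider and S is conditioned on, which opens it — no node blocks this path, so it is active.
Since the path E → W ← U is active, E and U are not d-separated given {R, S}.

No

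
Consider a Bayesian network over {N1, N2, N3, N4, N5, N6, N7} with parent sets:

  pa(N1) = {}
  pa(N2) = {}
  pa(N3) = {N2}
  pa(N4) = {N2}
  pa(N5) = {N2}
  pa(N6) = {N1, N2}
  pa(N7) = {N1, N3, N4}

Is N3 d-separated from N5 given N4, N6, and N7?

No

There are 3 undirected paths between N3 and N5; checking each against the conditioning set {N4, N6, N7}:
Path 1: N3 ← N2 → N5
  N2 is a fork and N2 is not conditioned on — no node blocks this path, so it is active.
Path 2: N3 → N7 ← N4 ← N2 → N5
  N4 is a chain here and N4 is conditioned on, so the path is blocked at N4.
Path 3: N3 → N7 ← N1 → N6 ← N2 → N5
  N7 is a collider and N7 is conditioned on, which opens it; N1 is a fork and N1 is not conditioned on; N6 is a collider and N6 is conditioned on, which opens it; N2 is a fork and N2 is not conditioned on — no node blocks this path, so it is active.
Because an active path exists, N3 and N5 are not d-separated.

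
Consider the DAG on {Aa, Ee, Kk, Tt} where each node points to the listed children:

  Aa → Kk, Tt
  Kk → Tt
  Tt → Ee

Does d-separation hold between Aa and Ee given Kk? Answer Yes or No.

No — Aa and Ee are not d-separated given {Kk}.

2 paths connect Aa and Ee; each must be blocked for d-separation to hold:
  1. Aa → Tt → Ee — Tt:chain[open] ⇒ active
  2. Aa → Kk → Tt → Ee — Kk:chain[blocks]; Tt:chain[open] ⇒ blocked
At least one path is unblocked, so d-separation fails.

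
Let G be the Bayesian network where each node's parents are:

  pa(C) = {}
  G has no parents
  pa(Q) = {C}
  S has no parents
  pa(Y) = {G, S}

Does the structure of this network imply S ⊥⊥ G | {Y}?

Only one path connects S and G:
Path 1: S → Y ← G
  Y is a collider and Y is conditioned on, which opens it — no node blocks this path, so it is active.
Since the path S → Y ← G is active, S and G are not d-separated given {Y}.

No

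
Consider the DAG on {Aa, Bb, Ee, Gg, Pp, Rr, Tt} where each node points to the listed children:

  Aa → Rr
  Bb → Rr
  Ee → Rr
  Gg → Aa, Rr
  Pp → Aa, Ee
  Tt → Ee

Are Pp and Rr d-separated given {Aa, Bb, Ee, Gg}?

We examine all 3 paths between Pp and Rr:
Path 1: Pp → Ee → Rr
  Ee is a chain here and Ee is conditioned on, so the path is blocked at Ee.
Path 2: Pp → Aa ← Gg → Rr
  Gg is a fork here and Gg is conditioned on, so the path is blocked at Gg.
Path 3: Pp → Aa → Rr
  Aa is a chain here and Aa is conditioned on, so the path is blocked at Aa.
Every path is blocked, so Pp and Rr are d-separated given {Aa, Bb, Ee, Gg}.

Yes — Pp and Rr are d-separated given {Aa, Bb, Ee, Gg}.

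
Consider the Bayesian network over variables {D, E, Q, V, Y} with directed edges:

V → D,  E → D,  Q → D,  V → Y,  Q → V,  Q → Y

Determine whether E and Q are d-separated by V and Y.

There are 3 undirected paths between E and Q; checking each against the conditioning set {V, Y}:
  1. E → D ← V → Y ← Q — D:collider[blocks]; V:fork[blocks]; Y:collider[open] ⇒ blocked
  2. E → D ← V ← Q — D:collider[blocks]; V:chain[blocks] ⇒ blocked
  3. E → D ← Q — D:collider[blocks] ⇒ blocked
All paths are blocked; E ⊥ Q | {V, Y} holds.

Yes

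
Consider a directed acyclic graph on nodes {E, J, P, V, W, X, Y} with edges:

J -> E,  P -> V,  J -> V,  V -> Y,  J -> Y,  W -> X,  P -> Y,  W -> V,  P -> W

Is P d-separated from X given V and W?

Yes — P and X are d-separated given {V, W}.

4 paths connect P and X; each must be blocked for d-separation to hold:
Path 1: P → V ← W → X
  W is a fork here and W is conditioned on, so the path is blocked at W.
Path 2: P → Y ← V ← W → X
  Y is a collider here and neither Y nor any of its descendants is conditioned on, so the collider stays closed — the path is blocked at Y.
Path 3: P → Y ← J → V ← W → X
  Y is a collider here and neither Y nor any of its descendants is conditioned on, so the collider stays closed — the path is blocked at Y.
Path 4: P → W → X
  W is a chain here and W is conditioned on, so the path is blocked at W.
Every path is blocked, so P and X are d-separated given {V, W}.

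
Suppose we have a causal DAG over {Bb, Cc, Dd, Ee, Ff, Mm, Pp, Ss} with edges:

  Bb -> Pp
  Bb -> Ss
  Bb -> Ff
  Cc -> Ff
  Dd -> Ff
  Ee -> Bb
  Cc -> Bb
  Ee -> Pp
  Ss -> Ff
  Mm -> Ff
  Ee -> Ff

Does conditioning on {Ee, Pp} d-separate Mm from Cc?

Yes

5 paths connect Mm and Cc; each must be blocked for d-separation to hold:
  1. Mm → Ff ← Ee → Bb ← Cc — Ff:collider[blocks]; Ee:fork[blocks]; Bb:collider[open] ⇒ blocked
  2. Mm → Ff ← Ee → Pp ← Bb ← Cc — Ff:collider[blocks]; Ee:fork[blocks]; Pp:collider[open]; Bb:chain[open] ⇒ blocked
  3. Mm → Ff ← Bb ← Cc — Ff:collider[blocks]; Bb:chain[open] ⇒ blocked
  4. Mm → Ff ← Cc — Ff:collider[blocks] ⇒ blocked
  5. Mm → Ff ← Ss ← Bb ← Cc — Ff:collider[blocks]; Ss:chain[open]; Bb:chain[open] ⇒ blocked
Since every path is blocked, d-separation holds.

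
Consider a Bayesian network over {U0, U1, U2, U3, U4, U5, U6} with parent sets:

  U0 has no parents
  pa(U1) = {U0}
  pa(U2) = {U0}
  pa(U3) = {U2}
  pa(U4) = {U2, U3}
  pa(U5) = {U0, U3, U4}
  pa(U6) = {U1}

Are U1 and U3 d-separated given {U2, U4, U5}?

We examine all 6 paths between U1 and U3:
  1. U1 ← U0 → U2 → U4 → U5 ← U3 — U0:fork[open]; U2:chain[blocks]; U4:chain[blocks]; U5:collider[open] ⇒ blocked
  2. U1 ← U0 → U2 → U4 ← U3 — U0:fork[open]; U2:chain[blocks]; U4:collider[open] ⇒ blocked
  3. U1 ← U0 → U2 → U3 — U0:fork[open]; U2:chain[blocks] ⇒ blocked
  4. U1 ← U0 → U5 ← U4 ← U2 → U3 — U0:fork[open]; U5:collider[open]; U4:chain[blocks]; U2:fork[blocks] ⇒ blocked
  5. U1 ← U0 → U5 ← U4 ← U3 — U0:fork[open]; U5:collider[open]; U4:chain[blocks] ⇒ blocked
  6. U1 ← U0 → U5 ← U3 — U0:fork[open]; U5:collider[open] ⇒ active
Because an active path exists, U1 and U3 are not d-separated.

No — U1 and U3 are not d-separated given {U2, U4, U5}.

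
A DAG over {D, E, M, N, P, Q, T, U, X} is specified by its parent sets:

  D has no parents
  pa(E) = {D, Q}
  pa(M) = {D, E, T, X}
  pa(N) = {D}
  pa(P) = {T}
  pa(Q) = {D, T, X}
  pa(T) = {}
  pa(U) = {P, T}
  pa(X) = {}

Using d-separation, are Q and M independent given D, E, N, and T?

Enumerating the 6 paths from Q to M and testing each for blocking by {D, E, N, T}:
  1. Q ← D → E → M — D:fork[blocks]; E:chain[blocks] ⇒ blocked
  2. Q ← D → M — D:fork[blocks] ⇒ blocked
  3. Q ← X → M — X:fork[open] ⇒ active
  4. Q ← T → M — T:fork[blocks] ⇒ blocked
  5. Q → E ← D → M — E:collider[open]; D:fork[blocks] ⇒ blocked
  6. Q → E → M — E:chain[blocks] ⇒ blocked
Since the path Q ← X → M is active, Q and M are not d-separated given {D, E, N, T}.

No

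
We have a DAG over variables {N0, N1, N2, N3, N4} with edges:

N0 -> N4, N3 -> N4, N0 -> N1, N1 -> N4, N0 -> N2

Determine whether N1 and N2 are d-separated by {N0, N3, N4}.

Enumerating the 2 paths from N1 to N2 and testing each for blocking by {N0, N3, N4}:
  1. N1 → N4 ← N0 → N2 — N4:collider[open]; N0:fork[blocks] ⇒ blocked
  2. N1 ← N0 → N2 — N0:fork[blocks] ⇒ blocked
Since every path is blocked, d-separation holds.

Yes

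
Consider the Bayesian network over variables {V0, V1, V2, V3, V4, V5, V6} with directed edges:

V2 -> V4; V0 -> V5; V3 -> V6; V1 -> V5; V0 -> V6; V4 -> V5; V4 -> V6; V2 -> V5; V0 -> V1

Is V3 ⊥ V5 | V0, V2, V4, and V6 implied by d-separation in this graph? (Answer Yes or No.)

There are 4 undirected paths between V3 and V5; checking each against the conditioning set {V0, V2, V4, V6}:
  1. V3 → V6 ← V4 → V5 — V6:collider[open]; V4:fork[blocks] ⇒ blocked
  2. V3 → V6 ← V4 ← V2 → V5 — V6:collider[open]; V4:chain[blocks]; V2:fork[blocks] ⇒ blocked
  3. V3 → V6 ← V0 → V1 → V5 — V6:collider[open]; V0:fork[blocks]; V1:chain[open] ⇒ blocked
  4. V3 → V6 ← V0 → V5 — V6:collider[open]; V0:fork[blocks] ⇒ blocked
All paths are blocked; V3 ⊥ V5 | {V0, V2, V4, V6} holds.

Yes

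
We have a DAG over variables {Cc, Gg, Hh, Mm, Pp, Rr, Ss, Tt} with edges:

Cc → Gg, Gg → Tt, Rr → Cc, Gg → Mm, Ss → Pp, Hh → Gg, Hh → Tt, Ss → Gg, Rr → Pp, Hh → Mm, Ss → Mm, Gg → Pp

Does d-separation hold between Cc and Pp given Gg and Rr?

Enumerating the 6 paths from Cc to Pp and testing each for blocking by {Gg, Rr}:
Path 1: Cc → Gg ← Hh → Mm ← Ss → Pp
  Mm is a collider here and neither Mm nor any of its descendants is conditioned on, so the collider stays closed — the path is blocked at Mm.
Path 2: Cc → Gg → Pp
  Gg is a chain here and Gg is conditioned on, so the path is blocked at Gg.
Path 3: Cc → Gg → Mm ← Ss → Pp
  Gg is a chain here and Gg is conditioned on, so the path is blocked at Gg.
Path 4: Cc → Gg ← Ss → Pp
  Gg is a collider and Gg is conditioned on, which opens it; Ss is a fork and Ss is not conditioned on — no node blocks this path, so it is active.
Path 5: Cc → Gg → Tt ← Hh → Mm ← Ss → Pp
  Gg is a chain here and Gg is conditioned on, so the path is blocked at Gg.
Path 6: Cc ← Rr → Pp
  Rr is a fork here and Rr is conditioned on, so the path is blocked at Rr.
Since the path Cc → Gg ← Ss → Pp is active, Cc and Pp are not d-separated given {Gg, Rr}.

No — Cc and Pp are not d-separated given {Gg, Rr}.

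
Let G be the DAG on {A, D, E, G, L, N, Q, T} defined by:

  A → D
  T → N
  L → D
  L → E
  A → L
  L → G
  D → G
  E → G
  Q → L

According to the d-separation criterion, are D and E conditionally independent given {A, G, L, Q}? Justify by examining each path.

Enumerating the 6 paths from D to E and testing each for blocking by {A, G, L, Q}:
  1. D → G ← E — G:collider[open] ⇒ active
  2. D → G ← L → E — G:collider[open]; L:fork[blocks] ⇒ blocked
  3. D ← L → E — L:fork[blocks] ⇒ blocked
  4. D ← L → G ← E — L:fork[blocks]; G:collider[open] ⇒ blocked
  5. D ← A → L → E — A:fork[blocks]; L:chain[blocks] ⇒ blocked
  6. D ← A → L → G ← E — A:fork[blocks]; L:chain[blocks]; G:collider[open] ⇒ blocked
At least one path is unblocked, so d-separation fails.

No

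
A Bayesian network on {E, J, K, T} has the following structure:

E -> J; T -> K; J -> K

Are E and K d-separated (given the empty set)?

Only one path connects E and K:
  1. E → J → K — J:chain[open] ⇒ active
Because an active path exists, E and K are not d-separated.

No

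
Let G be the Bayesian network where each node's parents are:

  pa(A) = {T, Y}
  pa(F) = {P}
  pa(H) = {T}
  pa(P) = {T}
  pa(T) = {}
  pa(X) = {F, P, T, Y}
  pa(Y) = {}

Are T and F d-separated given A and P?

Yes — T and F are d-separated given {A, P}.

Enumerating the 6 paths from T to F and testing each for blocking by {A, P}:
Path 1: T → X ← P → F
  X is a collider here and neither X nor any of its descendants is conditioned on, so the collider stays closed — the path is blocked at X.
Path 2: T → X ← F
  X is a collider here and neither X nor any of its descendants is conditioned on, so the collider stays closed — the path is blocked at X.
Path 3: T → A ← Y → X ← P → F
  X is a collider here and neither X nor any of its descendants is conditioned on, so the collider stays closed — the path is blocked at X.
Path 4: T → A ← Y → X ← F
  X is a collider here and neither X nor any of its descendants is conditioned on, so the collider stays closed — the path is blocked at X.
Path 5: T → P → X ← F
  P is a chain here and P is conditioned on, so the path is blocked at P.
Path 6: T → P → F
  P is a chain here and P is conditioned on, so the path is blocked at P.
All paths are blocked; T ⊥ F | {A, P} holds.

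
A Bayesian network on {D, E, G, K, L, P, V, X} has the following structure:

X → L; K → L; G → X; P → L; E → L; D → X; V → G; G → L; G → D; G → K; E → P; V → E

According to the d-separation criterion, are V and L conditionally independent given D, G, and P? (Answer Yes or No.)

Enumerating the 6 paths from V to L and testing each for blocking by {D, G, P}:
Path 1: V → G → D → X → L
  G is a chain here and G is conditioned on, so the path is blocked at G.
Path 2: V → G → X → L
  G is a chain here and G is conditioned on, so the path is blocked at G.
Path 3: V → G → L
  G is a chain here and G is conditioned on, so the path is blocked at G.
Path 4: V → G → K → L
  G is a chain here and G is conditioned on, so the path is blocked at G.
Path 5: V → E → L
  E is a chain and E is not conditioned on — no node blocks this path, so it is active.
Path 6: V → E → P → L
  P is a chain here and P is conditioned on, so the path is blocked at P.
Because an active path exists, V and L are not d-separated.

No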